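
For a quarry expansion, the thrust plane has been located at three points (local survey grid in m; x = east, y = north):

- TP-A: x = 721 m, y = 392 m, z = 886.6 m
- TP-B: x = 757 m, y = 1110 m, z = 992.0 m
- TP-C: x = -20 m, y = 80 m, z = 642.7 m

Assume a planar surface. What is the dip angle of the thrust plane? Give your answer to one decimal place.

16.9°

Two edge vectors: TP-A→TP-B = (36, 718, 105.4), TP-A→TP-C = (-741, -312, -243.9).
Normal n = (TP-A→TP-B) × (TP-A→TP-C) = (-142235.4, -69321, 520806).
So ∂z/∂x = −n_x/n_z = 0.27311 and ∂z/∂y = −n_y/n_z = 0.13310.
Gradient magnitude |∇z| = √(a² + b²) = √(0.07459 + 0.01772) = 0.30381.
True dip = arctan(0.30381) = 16.9°, dipping toward WSW (azimuth ≈ 244°).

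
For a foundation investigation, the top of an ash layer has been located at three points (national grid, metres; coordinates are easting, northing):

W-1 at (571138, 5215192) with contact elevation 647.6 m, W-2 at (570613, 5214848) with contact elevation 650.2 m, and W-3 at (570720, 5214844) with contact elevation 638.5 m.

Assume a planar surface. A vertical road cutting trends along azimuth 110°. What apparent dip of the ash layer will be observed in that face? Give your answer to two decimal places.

8.48°

Let the plane be z = a·easting + b·northing + c.
W-2−W-1: −525a − 344b = 2.6;  W-3−W-1: −418a − 348b = −9.1.
Solving gives a = −0.10371, b = 0.15072.
Unit vector along 110° is (sin 110°, cos 110°) = (0.9397, -0.3420).
Slope in that direction = a·(0.9397) + b·(-0.3420) = −0.14901.
Apparent dip = arctan|0.14901| = 8.48° (true dip is 10.4°, so apparent ≤ true as expected).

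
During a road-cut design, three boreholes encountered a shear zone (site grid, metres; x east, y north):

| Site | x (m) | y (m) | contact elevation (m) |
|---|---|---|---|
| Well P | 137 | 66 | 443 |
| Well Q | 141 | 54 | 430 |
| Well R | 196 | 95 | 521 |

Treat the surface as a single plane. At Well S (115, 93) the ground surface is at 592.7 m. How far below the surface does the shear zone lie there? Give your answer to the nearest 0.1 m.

129.3 m

Let the plane be z = a·x + b·y + c.
Well Q−Well P: 4a − 12b = −13;  Well R−Well P: 59a + 29b = 78.
Solving gives a = 0.67840, b = 1.30947.
Then c = 443 − a·137 − b·66 = 263.63.
At (115, 93): z_contact = 78.02 + 121.78 + 263.63 = 463.43 m.
Depth below ground = 592.7 − 463.43 = 129.3 m.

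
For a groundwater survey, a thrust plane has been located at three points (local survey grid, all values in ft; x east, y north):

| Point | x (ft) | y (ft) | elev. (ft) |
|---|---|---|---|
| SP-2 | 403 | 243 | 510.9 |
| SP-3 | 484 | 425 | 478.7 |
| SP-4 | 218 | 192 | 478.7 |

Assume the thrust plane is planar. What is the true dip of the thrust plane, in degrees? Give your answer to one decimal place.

21.1°

Let the plane be z = a·x + b·y + c.
SP-3−SP-2: 81a + 182b = −32.2;  SP-4−SP-2: −185a − 51b = −32.2.
Solving gives a = 0.25399, b = −0.28996.
Gradient magnitude |∇z| = √(a² + b²) = √(0.06451 + 0.08408) = 0.38547.
True dip = arctan(0.38547) = 21.1°, dipping toward NW (azimuth ≈ 319°).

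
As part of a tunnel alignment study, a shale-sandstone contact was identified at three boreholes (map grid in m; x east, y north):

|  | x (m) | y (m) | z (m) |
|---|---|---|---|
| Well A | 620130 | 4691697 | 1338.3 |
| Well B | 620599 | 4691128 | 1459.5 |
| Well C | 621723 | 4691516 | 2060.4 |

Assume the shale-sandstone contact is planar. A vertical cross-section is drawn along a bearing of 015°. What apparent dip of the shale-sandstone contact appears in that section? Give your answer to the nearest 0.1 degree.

Two edge vectors: Well A→Well B = (469, -569, 121.2), Well A→Well C = (1593, -181, 722.1).
Normal n = (Well A→Well B) × (Well A→Well C) = (-388937.7, -145593.3, 821528).
So ∂z/∂x = −n_x/n_z = 0.47343 and ∂z/∂y = −n_y/n_z = 0.17722.
Unit vector along 015° is (sin 15°, cos 15°) = (0.2588, 0.9659).
Slope in that direction = a·(0.2588) + b·(0.9659) = 0.29372.
Apparent dip = arctan|0.29372| = 16.4° (true dip is 26.8°, so apparent ≤ true as expected).

16.4°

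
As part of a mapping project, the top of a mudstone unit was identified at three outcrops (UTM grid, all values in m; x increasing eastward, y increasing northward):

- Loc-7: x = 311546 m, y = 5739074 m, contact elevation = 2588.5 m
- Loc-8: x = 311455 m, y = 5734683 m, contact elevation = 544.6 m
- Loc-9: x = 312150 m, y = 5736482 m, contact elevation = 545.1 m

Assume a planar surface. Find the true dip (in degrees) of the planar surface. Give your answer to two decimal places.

Let the plane be z = a·x + b·y + c.
Loc-8−Loc-7: −91a − 4391b = −2043.9;  Loc-9−Loc-7: 604a − 2592b = −2043.4.
Solving gives a = −1.27242, b = 0.49184.
Gradient magnitude |∇z| = √(a² + b²) = √(1.61904 + 0.24191) = 1.36417.
True dip = arctan(1.36417) = 53.76°, dipping toward ESE (azimuth ≈ 111°).

53.76°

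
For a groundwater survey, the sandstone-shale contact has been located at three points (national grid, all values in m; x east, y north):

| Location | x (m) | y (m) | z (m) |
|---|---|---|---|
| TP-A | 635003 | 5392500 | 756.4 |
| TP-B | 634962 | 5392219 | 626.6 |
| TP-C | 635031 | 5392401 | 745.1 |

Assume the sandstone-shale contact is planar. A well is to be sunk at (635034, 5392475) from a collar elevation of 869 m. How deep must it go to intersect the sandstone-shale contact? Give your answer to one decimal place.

Let the plane be z = a·x + b·y + c.
TP-B−TP-A: −41a − 281b = −129.8;  TP-C−TP-A: 28a − 99b = −11.3.
Solving gives a = 0.811176323, b = 0.343565021.
Then c = 756.4 − a·635003 − b·5392500 = −2367017.37.
At (635034, 5392475): z_contact = 515124.54 + 1852665.78 − 2367017.37 = 772.96 m.
Depth below ground = 869 − 772.96 = 96.0 m.

96.0 m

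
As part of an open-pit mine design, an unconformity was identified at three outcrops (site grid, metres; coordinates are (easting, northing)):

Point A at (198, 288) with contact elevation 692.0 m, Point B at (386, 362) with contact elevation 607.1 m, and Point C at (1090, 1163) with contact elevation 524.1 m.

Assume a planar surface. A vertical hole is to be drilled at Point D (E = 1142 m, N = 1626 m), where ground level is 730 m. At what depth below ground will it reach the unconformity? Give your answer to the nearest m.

Two edge vectors: Point A→Point B = (188, 74, -84.9), Point A→Point C = (892, 875, -167.9).
Normal n = (Point A→Point B) × (Point A→Point C) = (61862.9, -44165.6, 98492).
So ∂z/∂E = −n_x/n_z = −0.62810 and ∂z/∂N = −n_y/n_z = 0.44842.
Intercept c from Point A: 692 + 124.36 − 129.14 = 687.22.
At (1142, 1626): z_contact = −717.3 + 729.1 + 687.22 = 699.1 m.
Depth below ground = 730 − 699.1 = 31 m.

31 m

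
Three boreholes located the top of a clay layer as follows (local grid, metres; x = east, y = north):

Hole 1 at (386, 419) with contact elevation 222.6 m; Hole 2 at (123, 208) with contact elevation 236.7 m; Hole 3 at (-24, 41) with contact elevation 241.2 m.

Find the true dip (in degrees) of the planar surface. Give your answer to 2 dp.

7.34°

Two edge vectors: Hole 1→Hole 2 = (-263, -211, 14.1), Hole 1→Hole 3 = (-410, -378, 18.6).
Normal n = (Hole 1→Hole 2) × (Hole 1→Hole 3) = (1405.2, -889.2, 12904).
So ∂z/∂x = −n_x/n_z = −0.10890 and ∂z/∂y = −n_y/n_z = 0.06891.
Gradient magnitude |∇z| = √(a² + b²) = √(0.01186 + 0.00475) = 0.12887.
True dip = arctan(0.12887) = 7.34°, dipping toward ESE (azimuth ≈ 122°).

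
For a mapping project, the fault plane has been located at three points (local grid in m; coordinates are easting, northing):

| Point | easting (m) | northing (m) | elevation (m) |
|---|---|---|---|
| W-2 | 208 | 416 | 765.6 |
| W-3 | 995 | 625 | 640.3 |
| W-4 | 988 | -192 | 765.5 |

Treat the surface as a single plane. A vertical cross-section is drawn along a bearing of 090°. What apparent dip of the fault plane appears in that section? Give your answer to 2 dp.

6.77°

Let the plane be z = a·easting + b·northing + c.
W-3−W-2: 787a + 209b = −125.3;  W-4−W-2: 780a − 608b = −0.1.
Solving gives a = −0.11879, b = −0.15223.
Unit vector along 090° is (sin 90°, cos 90°) = (1.0000, 0.0000).
Slope in that direction = a·(1.0000) + b·(0.0000) = −0.11879.
Apparent dip = arctan|0.11879| = 6.77° (true dip is 10.9°, so apparent ≤ true as expected).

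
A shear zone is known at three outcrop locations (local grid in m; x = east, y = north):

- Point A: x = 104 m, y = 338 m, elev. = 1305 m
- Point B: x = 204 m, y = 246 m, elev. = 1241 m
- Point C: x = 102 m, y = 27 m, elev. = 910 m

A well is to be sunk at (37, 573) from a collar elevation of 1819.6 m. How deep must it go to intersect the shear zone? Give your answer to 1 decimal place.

Let the plane be z = a·x + b·y + c.
Point B−Point A: 100a − 92b = −64;  Point C−Point A: −2a − 311b = −395.
Solving gives a = 0.52538, b = 1.26672.
Then c = 1305 − a·104 − b·338 = 822.21.
At (37, 573): z_contact = 19.44 + 725.83 + 822.21 = 1567.48 m.
Depth below ground = 1819.6 − 1567.48 = 252.1 m.

252.1 m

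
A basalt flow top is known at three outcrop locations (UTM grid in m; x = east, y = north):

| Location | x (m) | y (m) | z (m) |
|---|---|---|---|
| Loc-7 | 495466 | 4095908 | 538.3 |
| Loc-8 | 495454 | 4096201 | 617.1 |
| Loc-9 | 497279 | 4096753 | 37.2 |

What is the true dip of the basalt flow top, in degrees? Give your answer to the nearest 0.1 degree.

Let the plane be z = a·x + b·y + c.
Loc-8−Loc-7: −12a + 293b = 78.8;  Loc-9−Loc-7: 1813a + 845b = −501.1.
Solving gives a = −0.39422, b = 0.25280.
Gradient magnitude |∇z| = √(a² + b²) = √(0.15541 + 0.06391) = 0.46831.
True dip = arctan(0.46831) = 25.1°, dipping toward ESE (azimuth ≈ 123°).

25.1°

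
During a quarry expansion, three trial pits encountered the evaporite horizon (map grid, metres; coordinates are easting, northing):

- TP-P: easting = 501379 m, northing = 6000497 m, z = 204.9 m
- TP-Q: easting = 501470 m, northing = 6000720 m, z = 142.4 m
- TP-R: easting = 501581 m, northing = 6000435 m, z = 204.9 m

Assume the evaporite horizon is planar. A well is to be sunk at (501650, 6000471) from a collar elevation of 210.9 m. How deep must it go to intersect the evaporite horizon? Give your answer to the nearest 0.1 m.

Two edge vectors: TP-P→TP-Q = (91, 223, -62.5), TP-P→TP-R = (202, -62, 0).
Normal n = (TP-P→TP-Q) × (TP-P→TP-R) = (-3875, -12625, -50688).
So ∂z/∂easting = −n_x/n_z = −0.076448074 and ∂z/∂northing = −n_y/n_z = −0.249072759.
Intercept c from TP-P: 204.9 + 38329.46 + 1494560.34 = 1533094.70.
At (501650, 6000471): z_contact = −38350.18 − 1494553.87 + 1533094.70 = 190.66 m.
Depth below ground = 210.9 − 190.66 = 20.2 m.

20.2 m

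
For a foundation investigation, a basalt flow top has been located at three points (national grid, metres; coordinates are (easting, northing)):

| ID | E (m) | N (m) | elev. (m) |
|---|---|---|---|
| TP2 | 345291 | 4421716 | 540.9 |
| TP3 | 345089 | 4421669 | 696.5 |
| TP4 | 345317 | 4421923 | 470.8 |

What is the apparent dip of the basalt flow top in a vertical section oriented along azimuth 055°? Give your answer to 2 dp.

36.00°

Let the plane be z = a·E + b·N + c.
TP3−TP2: −202a − 47b = 155.6;  TP4−TP2: 26a + 207b = −70.1.
Solving gives a = −0.71232, b = −0.24918.
Unit vector along 055° is (sin 55°, cos 55°) = (0.8192, 0.5736).
Slope in that direction = a·(0.8192) + b·(0.5736) = −0.72642.
Apparent dip = arctan|0.72642| = 36.00° (true dip is 37.0°, so apparent ≤ true as expected).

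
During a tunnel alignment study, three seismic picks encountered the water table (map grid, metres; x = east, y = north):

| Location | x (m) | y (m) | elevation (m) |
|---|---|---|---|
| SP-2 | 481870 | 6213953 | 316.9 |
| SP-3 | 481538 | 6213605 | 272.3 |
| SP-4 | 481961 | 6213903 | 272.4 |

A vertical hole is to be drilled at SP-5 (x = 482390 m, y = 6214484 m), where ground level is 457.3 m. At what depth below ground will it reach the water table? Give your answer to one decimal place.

76.0 m

Let the plane be z = a·x + b·y + c.
SP-3−SP-2: −332a − 348b = −44.6;  SP-4−SP-2: 91a − 50b = −44.5.
Solving gives a = −0.274633297, b = 0.390167399.
Then c = 316.9 − a·481870 − b·6213953 = −2291827.43.
At (482390, 6214484): z_contact = −132480.36 + 2424689.06 − 2291827.43 = 381.27 m.
Depth below ground = 457.3 − 381.27 = 76.0 m.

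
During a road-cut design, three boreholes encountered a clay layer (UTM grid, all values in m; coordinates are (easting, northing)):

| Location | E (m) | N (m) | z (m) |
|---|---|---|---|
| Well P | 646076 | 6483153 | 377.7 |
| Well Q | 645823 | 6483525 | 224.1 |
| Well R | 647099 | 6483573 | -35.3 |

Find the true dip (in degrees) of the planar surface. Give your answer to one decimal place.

29.6°

Two edge vectors: Well P→Well Q = (-253, 372, -153.6), Well P→Well R = (1023, 420, -413).
Normal n = (Well P→Well Q) × (Well P→Well R) = (-89124, -261621.8, -486816).
So ∂z/∂E = −n_x/n_z = −0.18308 and ∂z/∂N = −n_y/n_z = −0.53741.
Gradient magnitude |∇z| = √(a² + b²) = √(0.03352 + 0.28881) = 0.56774.
True dip = arctan(0.56774) = 29.6°, dipping toward NNE (azimuth ≈ 019°).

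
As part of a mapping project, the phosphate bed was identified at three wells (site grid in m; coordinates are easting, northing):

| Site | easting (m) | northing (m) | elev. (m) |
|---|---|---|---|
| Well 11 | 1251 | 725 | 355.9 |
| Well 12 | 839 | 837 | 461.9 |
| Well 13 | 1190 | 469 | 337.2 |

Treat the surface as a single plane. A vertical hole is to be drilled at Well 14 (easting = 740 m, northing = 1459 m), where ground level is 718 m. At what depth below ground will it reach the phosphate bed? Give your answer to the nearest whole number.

Two edge vectors: Well 11→Well 12 = (-412, 112, 106), Well 11→Well 13 = (-61, -256, -18.7).
Normal n = (Well 11→Well 12) × (Well 11→Well 13) = (25041.6, -14170.4, 112304).
So ∂z/∂easting = −n_x/n_z = −0.22298 and ∂z/∂northing = −n_y/n_z = 0.12618.
Intercept c from Well 11: 355.9 + 278.95 − 91.48 = 543.37.
At (740, 1459): z_contact = −165.0 + 184.1 + 543.37 = 562.5 m.
Depth below ground = 718 − 562.5 = 156 m.

156 m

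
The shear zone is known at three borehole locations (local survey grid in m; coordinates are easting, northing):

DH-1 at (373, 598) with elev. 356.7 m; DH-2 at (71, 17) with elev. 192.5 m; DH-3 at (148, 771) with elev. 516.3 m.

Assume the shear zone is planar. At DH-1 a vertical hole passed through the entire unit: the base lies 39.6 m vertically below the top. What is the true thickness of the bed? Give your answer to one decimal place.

34.2 m

Let the plane be z = a·easting + b·northing + c.
DH-2−DH-1: −302a − 581b = −164.2;  DH-3−DH-1: −225a + 173b = 159.6.
Solving gives a = −0.35154, b = 0.46534.
|∇z| = √(a²+b²) = 0.58320, so dip δ = arctan(0.58320) = 30.25°.
True thickness = vertical thickness × cos δ = 39.6 × cos 30.25° = 34.2 m.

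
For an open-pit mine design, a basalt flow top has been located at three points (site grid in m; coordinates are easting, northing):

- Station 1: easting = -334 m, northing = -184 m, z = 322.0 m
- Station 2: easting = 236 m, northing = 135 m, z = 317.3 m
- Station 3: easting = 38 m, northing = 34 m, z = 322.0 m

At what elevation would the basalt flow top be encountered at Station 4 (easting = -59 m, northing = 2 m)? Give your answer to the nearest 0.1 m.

Two edge vectors: Station 1→Station 2 = (570, 319, -4.7), Station 1→Station 3 = (372, 218, 0).
Normal n = (Station 1→Station 2) × (Station 1→Station 3) = (1024.6, -1748.4, 5592).
So ∂z/∂easting = −n_x/n_z = −0.18323 and ∂z/∂northing = −n_y/n_z = 0.31266.
Intercept c from Station 1: 322 − 61.20 + 57.53 = 318.33.
At (-59, 2): z = 10.8 + 0.6 + 318.33 = 329.8 m.

329.8 m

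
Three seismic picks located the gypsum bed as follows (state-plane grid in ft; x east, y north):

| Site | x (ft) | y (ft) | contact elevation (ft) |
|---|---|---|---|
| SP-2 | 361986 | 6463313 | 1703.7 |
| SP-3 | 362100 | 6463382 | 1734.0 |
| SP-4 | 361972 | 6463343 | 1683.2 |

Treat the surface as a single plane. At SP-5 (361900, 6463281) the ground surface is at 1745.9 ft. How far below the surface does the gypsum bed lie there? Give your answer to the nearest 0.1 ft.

73.8 ft

Two edge vectors: SP-2→SP-3 = (114, 69, 30.3), SP-2→SP-4 = (-14, 30, -20.5).
Normal n = (SP-2→SP-3) × (SP-2→SP-4) = (-2323.5, 1912.8, 4386).
So ∂z/∂x = −n_x/n_z = 0.529753762 and ∂z/∂y = −n_y/n_z = −0.436114911.
Intercept c from SP-2: 1703.7 − 191763.45 + 2818747.17 = 2628687.43.
At (361900, 6463281): z_contact = 191717.89 − 2818733.22 + 2628687.43 = 1672.10 ft.
Depth below ground = 1745.9 − 1672.10 = 73.8 ft.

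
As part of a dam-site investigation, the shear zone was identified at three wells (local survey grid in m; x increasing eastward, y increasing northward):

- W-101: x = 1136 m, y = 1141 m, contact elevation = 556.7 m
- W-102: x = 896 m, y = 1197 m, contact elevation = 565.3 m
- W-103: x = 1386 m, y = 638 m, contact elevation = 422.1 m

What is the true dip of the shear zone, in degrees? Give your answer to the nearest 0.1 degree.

Two edge vectors: W-101→W-102 = (-240, 56, 8.6), W-101→W-103 = (250, -503, -134.6).
Normal n = (W-101→W-102) × (W-101→W-103) = (-3211.8, -30154, 106720).
So ∂z/∂x = −n_x/n_z = 0.03010 and ∂z/∂y = −n_y/n_z = 0.28255.
Gradient magnitude |∇z| = √(a² + b²) = √(0.00091 + 0.07984) = 0.28415.
True dip = arctan(0.28415) = 15.9°, dipping toward S (azimuth ≈ 186°).

15.9°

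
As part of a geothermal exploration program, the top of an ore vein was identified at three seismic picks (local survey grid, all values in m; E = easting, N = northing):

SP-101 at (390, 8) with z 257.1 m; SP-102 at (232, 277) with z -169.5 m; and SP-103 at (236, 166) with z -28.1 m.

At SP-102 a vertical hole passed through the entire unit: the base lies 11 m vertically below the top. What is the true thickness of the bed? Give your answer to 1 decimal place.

Two edge vectors: SP-101→SP-102 = (-158, 269, -426.6), SP-101→SP-103 = (-154, 158, -285.2).
Normal n = (SP-101→SP-102) × (SP-101→SP-103) = (-9316, 20634.8, 16462).
So ∂z/∂E = −n_x/n_z = 0.56591 and ∂z/∂N = −n_y/n_z = −1.25348.
|∇z| = √(a²+b²) = 1.37531, so dip δ = arctan(1.37531) = 53.98°.
True thickness = vertical thickness × cos δ = 11 × cos 53.98° = 6.5 m.

6.5 m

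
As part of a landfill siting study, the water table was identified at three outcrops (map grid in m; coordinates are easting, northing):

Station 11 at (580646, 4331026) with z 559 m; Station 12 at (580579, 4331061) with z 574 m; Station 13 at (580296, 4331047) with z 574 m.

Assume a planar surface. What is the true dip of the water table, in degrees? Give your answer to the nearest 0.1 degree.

21.4°

Two edge vectors: Station 11→Station 12 = (-67, 35, 15), Station 11→Station 13 = (-350, 21, 15).
Normal n = (Station 11→Station 12) × (Station 11→Station 13) = (210, -4245, 10843).
So ∂z/∂easting = −n_x/n_z = −0.01937 and ∂z/∂northing = −n_y/n_z = 0.39150.
Gradient magnitude |∇z| = √(a² + b²) = √(0.00038 + 0.15327) = 0.39198.
True dip = arctan(0.39198) = 21.4°, dipping toward S (azimuth ≈ 177°).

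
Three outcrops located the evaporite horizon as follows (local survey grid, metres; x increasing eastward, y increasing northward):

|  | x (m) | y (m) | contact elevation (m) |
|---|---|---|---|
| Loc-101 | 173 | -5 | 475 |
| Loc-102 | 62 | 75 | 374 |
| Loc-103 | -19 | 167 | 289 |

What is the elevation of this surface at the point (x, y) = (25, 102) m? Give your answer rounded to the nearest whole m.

340 m

Let the plane be z = a·x + b·y + c.
Loc-102−Loc-101: −111a + 80b = −101;  Loc-103−Loc-101: −192a + 172b = −186.
Solving gives a = 0.66774, b = −0.33601.
Then c = 475 − a·173 − b·-5 = 357.80.
At (25, 102): z = 16.7 − 34.3 + 357.80 = 340.2 m.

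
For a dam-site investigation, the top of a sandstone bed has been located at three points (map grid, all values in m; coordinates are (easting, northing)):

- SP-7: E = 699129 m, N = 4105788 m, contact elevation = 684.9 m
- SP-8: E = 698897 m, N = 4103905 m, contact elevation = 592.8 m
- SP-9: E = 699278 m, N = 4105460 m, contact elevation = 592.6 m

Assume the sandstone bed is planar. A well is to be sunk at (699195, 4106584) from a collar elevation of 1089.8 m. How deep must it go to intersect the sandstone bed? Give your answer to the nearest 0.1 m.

Two edge vectors: SP-7→SP-8 = (-232, -1883, -92.1), SP-7→SP-9 = (149, -328, -92.3).
Normal n = (SP-7→SP-8) × (SP-7→SP-9) = (143592.1, -35136.5, 356663).
So ∂z/∂E = −n_x/n_z = −0.402598812 and ∂z/∂N = −n_y/n_z = 0.098514564.
Intercept c from SP-7: 684.9 + 281468.50 − 404479.92 = −122326.51.
At (699195, 4106584): z_contact = −281495.08 + 404558.33 − 122326.51 = 736.75 m.
Depth below ground = 1089.8 − 736.75 = 353.1 m.

353.1 m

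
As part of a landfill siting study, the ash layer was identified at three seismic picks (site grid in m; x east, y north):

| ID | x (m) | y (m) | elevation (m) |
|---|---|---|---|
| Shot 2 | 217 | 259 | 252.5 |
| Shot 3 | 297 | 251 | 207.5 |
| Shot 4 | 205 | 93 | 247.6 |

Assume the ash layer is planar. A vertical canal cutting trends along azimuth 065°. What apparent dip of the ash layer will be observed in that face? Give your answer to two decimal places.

25.36°

Two edge vectors: Shot 2→Shot 3 = (80, -8, -45), Shot 2→Shot 4 = (-12, -166, -4.9).
Normal n = (Shot 2→Shot 3) × (Shot 2→Shot 4) = (-7430.8, 932, -13376).
So ∂z/∂x = −n_x/n_z = −0.55553 and ∂z/∂y = −n_y/n_z = 0.06968.
Unit vector along 065° is (sin 65°, cos 65°) = (0.9063, 0.4226).
Slope in that direction = a·(0.9063) + b·(0.4226) = −0.47404.
Apparent dip = arctan|0.47404| = 25.36° (true dip is 29.2°, so apparent ≤ true as expected).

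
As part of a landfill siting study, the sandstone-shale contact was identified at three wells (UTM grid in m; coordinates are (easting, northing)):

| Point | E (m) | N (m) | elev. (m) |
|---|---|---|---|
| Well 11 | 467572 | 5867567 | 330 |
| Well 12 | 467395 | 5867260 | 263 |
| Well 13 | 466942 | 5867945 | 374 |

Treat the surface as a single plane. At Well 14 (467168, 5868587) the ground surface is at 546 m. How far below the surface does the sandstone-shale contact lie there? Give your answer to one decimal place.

38.4 m

Let the plane be z = a·E + b·N + c.
Well 12−Well 11: −177a − 307b = −67;  Well 13−Well 11: −630a + 378b = 44.
Solving gives a = 0.045398669, b = 0.192066565.
Then c = 330 − a·467572 − b·5867567 = −1147860.59.
At (467168, 5868587): z_contact = 21208.81 + 1127159.35 − 1147860.59 = 507.57 m.
Depth below ground = 546 − 507.57 = 38.4 m.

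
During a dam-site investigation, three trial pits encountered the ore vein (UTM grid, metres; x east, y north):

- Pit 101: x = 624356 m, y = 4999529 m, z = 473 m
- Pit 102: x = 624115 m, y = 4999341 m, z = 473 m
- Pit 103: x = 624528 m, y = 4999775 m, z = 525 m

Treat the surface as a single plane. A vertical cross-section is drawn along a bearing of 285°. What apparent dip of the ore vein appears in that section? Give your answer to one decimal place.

Two edge vectors: Pit 101→Pit 102 = (-241, -188, 0), Pit 101→Pit 103 = (172, 246, 52).
Normal n = (Pit 101→Pit 102) × (Pit 101→Pit 103) = (-9776, 12532, -26950).
So ∂z/∂x = −n_x/n_z = −0.36275 and ∂z/∂y = −n_y/n_z = 0.46501.
Unit vector along 285° is (sin 285°, cos 285°) = (-0.9659, 0.2588).
Slope in that direction = a·(-0.9659) + b·(0.2588) = 0.47074.
Apparent dip = arctan|0.47074| = 25.2° (true dip is 30.5°, so apparent ≤ true as expected).

25.2°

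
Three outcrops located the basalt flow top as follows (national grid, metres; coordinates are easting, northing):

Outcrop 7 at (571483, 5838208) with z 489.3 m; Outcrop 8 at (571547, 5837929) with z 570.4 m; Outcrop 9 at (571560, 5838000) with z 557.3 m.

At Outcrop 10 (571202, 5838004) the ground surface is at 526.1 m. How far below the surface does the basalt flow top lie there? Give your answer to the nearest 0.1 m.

61.9 m

Two edge vectors: Outcrop 7→Outcrop 8 = (64, -279, 81.1), Outcrop 7→Outcrop 9 = (77, -208, 68).
Normal n = (Outcrop 7→Outcrop 8) × (Outcrop 7→Outcrop 9) = (-2103.2, 1892.7, 8171).
So ∂z/∂easting = −n_x/n_z = 0.257398115 and ∂z/∂northing = −n_y/n_z = −0.231636275.
Intercept c from Outcrop 7: 489.3 − 147098.65 + 1352340.75 = 1205731.40.
At (571202, 5838004): z_contact = 147026.32 − 1352293.50 + 1205731.40 = 464.22 m.
Depth below ground = 526.1 − 464.22 = 61.9 m.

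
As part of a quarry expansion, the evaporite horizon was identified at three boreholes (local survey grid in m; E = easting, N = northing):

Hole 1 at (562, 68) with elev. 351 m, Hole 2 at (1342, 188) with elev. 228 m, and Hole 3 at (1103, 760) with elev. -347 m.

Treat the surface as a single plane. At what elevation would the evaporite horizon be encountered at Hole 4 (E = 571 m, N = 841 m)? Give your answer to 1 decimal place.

-427.0 m

Let the plane be z = a·E + b·N + c.
Hole 2−Hole 1: 780a + 120b = −123;  Hole 3−Hole 1: 541a + 692b = −698.
Solving gives a = −0.002856, b = −1.006438.
Then c = 351 − a·562 − b·68 = 421.04.
At (571, 841): z = −1.6 − 846.4 + 421.04 = -427.0 m.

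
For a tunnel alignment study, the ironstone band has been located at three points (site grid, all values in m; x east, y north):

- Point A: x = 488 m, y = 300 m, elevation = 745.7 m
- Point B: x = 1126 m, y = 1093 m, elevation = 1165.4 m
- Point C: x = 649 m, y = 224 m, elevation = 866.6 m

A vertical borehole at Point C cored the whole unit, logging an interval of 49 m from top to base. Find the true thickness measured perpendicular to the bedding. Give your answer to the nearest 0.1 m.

Let the plane be z = a·x + b·y + c.
Point B−Point A: 638a + 793b = 419.7;  Point C−Point A: 161a − 76b = 120.9.
Solving gives a = 0.72531, b = −0.05428.
|∇z| = √(a²+b²) = 0.72734, so dip δ = arctan(0.72734) = 36.03°.
True thickness = vertical thickness × cos δ = 49 × cos 36.03° = 39.6 m.

39.6 m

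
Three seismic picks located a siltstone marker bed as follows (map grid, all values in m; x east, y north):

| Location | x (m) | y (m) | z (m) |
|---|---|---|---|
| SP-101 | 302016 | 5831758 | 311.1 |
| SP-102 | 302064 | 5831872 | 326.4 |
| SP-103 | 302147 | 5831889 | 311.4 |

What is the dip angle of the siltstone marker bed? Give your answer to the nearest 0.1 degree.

Let the plane be z = a·x + b·y + c.
SP-102−SP-101: 48a + 114b = 15.3;  SP-103−SP-101: 131a + 131b = 0.3.
Solving gives a = −0.22786, b = 0.23015.
Gradient magnitude |∇z| = √(a² + b²) = √(0.05192 + 0.05297) = 0.32387.
True dip = arctan(0.32387) = 17.9°, dipping toward SE (azimuth ≈ 135°).

17.9°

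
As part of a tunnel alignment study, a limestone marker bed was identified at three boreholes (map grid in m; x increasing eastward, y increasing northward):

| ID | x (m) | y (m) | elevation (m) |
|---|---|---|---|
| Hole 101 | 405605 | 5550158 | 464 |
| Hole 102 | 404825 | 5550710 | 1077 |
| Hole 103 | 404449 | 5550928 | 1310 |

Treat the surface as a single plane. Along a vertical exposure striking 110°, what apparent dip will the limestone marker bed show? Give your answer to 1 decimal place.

17.7°

Let the plane be z = a·x + b·y + c.
Hole 102−Hole 101: −780a + 552b = 613;  Hole 103−Hole 101: −1156a + 770b = 846.
Solving gives a = 0.13377, b = 1.29953.
Unit vector along 110° is (sin 110°, cos 110°) = (0.9397, -0.3420).
Slope in that direction = a·(0.9397) + b·(-0.3420) = −0.31876.
Apparent dip = arctan|0.31876| = 17.7° (true dip is 52.6°, so apparent ≤ true as expected).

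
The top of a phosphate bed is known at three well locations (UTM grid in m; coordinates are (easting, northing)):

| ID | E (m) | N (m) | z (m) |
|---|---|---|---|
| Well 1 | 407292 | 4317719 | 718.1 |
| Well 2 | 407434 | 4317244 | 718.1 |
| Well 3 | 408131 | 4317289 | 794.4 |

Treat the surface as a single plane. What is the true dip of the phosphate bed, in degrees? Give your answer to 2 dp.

Let the plane be z = a·E + b·N + c.
Well 2−Well 1: 142a − 475b = 0;  Well 3−Well 1: 839a − 430b = 76.3.
Solving gives a = 0.10740, b = 0.03211.
Gradient magnitude |∇z| = √(a² + b²) = √(0.01153 + 0.00103) = 0.11209.
True dip = arctan(0.11209) = 6.40°, dipping toward WSW (azimuth ≈ 253°).

6.40°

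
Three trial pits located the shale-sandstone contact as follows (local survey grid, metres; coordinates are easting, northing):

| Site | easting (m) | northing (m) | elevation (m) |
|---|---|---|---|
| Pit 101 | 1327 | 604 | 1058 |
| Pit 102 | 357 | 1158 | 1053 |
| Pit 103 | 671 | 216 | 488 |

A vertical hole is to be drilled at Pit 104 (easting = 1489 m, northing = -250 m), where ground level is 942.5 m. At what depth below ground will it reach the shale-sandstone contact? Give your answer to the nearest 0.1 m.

449.4 m

Let the plane be z = a·easting + b·northing + c.
Pit 102−Pit 101: −970a + 554b = −5;  Pit 103−Pit 101: −656a − 388b = −570.
Solving gives a = 0.429477, b = 0.742947.
Then c = 1058 − a·1327 − b·604 = 39.34.
At (1489, -250): z_contact = 639.49 − 185.74 + 39.34 = 493.10 m.
Depth below ground = 942.5 − 493.10 = 449.4 m.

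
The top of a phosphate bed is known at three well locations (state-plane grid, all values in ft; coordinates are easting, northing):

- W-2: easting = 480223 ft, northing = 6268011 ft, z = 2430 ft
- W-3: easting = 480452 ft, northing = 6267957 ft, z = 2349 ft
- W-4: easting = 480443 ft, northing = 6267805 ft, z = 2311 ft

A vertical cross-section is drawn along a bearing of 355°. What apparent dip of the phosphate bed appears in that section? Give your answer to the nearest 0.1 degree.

Two edge vectors: W-2→W-3 = (229, -54, -81), W-2→W-4 = (220, -206, -119).
Normal n = (W-2→W-3) × (W-2→W-4) = (-10260, 9431, -35294).
So ∂z/∂easting = −n_x/n_z = −0.29070 and ∂z/∂northing = −n_y/n_z = 0.26721.
Unit vector along 355° is (sin 355°, cos 355°) = (-0.0872, 0.9962).
Slope in that direction = a·(-0.0872) + b·(0.9962) = 0.29153.
Apparent dip = arctan|0.29153| = 16.3° (true dip is 21.5°, so apparent ≤ true as expected).

16.3°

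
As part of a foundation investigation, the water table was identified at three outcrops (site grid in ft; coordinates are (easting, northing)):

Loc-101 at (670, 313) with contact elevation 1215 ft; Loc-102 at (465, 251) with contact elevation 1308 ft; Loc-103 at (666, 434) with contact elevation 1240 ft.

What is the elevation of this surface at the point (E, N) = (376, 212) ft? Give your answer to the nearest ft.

Let the plane be z = a·E + b·N + c.
Loc-102−Loc-101: −205a − 62b = 93;  Loc-103−Loc-101: −4a + 121b = 25.
Solving gives a = −0.51104, b = 0.18972.
Then c = 1215 − a·670 − b·313 = 1498.01.
At (376, 212): z = −192.1 + 40.2 + 1498.01 = 1346.1 ft.

1346 ft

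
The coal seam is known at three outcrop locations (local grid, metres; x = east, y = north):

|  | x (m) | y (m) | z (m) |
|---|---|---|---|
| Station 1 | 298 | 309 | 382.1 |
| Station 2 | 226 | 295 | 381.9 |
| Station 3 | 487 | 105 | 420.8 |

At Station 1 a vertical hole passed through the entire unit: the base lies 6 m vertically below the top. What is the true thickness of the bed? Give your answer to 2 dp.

Two edge vectors: Station 1→Station 2 = (-72, -14, -0.2), Station 1→Station 3 = (189, -204, 38.7).
Normal n = (Station 1→Station 2) × (Station 1→Station 3) = (-582.6, 2748.6, 17334).
So ∂z/∂x = −n_x/n_z = 0.03361 and ∂z/∂y = −n_y/n_z = −0.15857.
|∇z| = √(a²+b²) = 0.16209, so dip δ = arctan(0.16209) = 9.21°.
True thickness = vertical thickness × cos δ = 6 × cos 9.21° = 5.92 m.

5.92 m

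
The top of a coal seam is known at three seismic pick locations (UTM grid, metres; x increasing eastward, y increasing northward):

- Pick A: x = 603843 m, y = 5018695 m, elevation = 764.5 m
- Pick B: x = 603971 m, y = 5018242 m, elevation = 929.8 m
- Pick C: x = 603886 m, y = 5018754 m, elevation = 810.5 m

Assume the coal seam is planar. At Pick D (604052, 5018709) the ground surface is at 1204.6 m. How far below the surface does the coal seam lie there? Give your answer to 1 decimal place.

Let the plane be z = a·x + b·y + c.
Pick B−Pick A: 128a − 453b = 165.3;  Pick C−Pick A: 43a + 59b = 46.
Solving gives a = 1.131689542, b = −0.045129666.
Then c = 764.5 − a·603843 − b·5018695 = −456106.28.
At (604052, 5018709): z_contact = 683599.33 − 226492.66 − 456106.28 = 1000.39 m.
Depth below ground = 1204.6 − 1000.39 = 204.2 m.

204.2 m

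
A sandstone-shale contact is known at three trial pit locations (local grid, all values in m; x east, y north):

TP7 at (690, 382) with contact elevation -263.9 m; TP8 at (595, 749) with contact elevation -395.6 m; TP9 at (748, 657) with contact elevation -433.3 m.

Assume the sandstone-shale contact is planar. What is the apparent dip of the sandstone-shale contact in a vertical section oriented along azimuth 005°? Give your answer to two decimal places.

Two edge vectors: TP7→TP8 = (-95, 367, -131.7), TP7→TP9 = (58, 275, -169.4).
Normal n = (TP7→TP8) × (TP7→TP9) = (-25952.3, -23731.6, -47411).
So ∂z/∂x = −n_x/n_z = −0.54739 and ∂z/∂y = −n_y/n_z = −0.50055.
Unit vector along 005° is (sin 5°, cos 5°) = (0.0872, 0.9962).
Slope in that direction = a·(0.0872) + b·(0.9962) = −0.54635.
Apparent dip = arctan|0.54635| = 28.65° (true dip is 36.6°, so apparent ≤ true as expected).

28.65°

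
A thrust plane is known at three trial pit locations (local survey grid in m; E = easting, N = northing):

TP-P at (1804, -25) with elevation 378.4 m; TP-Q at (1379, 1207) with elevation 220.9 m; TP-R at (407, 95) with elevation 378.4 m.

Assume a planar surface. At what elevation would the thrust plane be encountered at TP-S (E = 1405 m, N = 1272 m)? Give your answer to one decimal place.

212.0 m

Two edge vectors: TP-P→TP-Q = (-425, 1232, -157.5), TP-P→TP-R = (-1397, 120, 0).
Normal n = (TP-P→TP-Q) × (TP-P→TP-R) = (18900, 220027.5, 1670104).
So ∂z/∂E = −n_x/n_z = −0.011317 and ∂z/∂N = −n_y/n_z = −0.131745.
Intercept c from TP-P: 378.4 + 20.42 − 3.29 = 395.52.
At (1405, 1272): z = −15.9 − 167.6 + 395.52 = 212.0 m.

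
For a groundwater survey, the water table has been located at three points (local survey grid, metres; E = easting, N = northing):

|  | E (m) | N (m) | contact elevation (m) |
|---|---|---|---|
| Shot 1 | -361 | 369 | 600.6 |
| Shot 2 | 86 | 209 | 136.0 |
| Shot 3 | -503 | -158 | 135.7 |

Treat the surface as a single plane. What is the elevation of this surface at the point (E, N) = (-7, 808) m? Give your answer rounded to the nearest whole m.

832 m

Two edge vectors: Shot 1→Shot 2 = (447, -160, -464.6), Shot 1→Shot 3 = (-142, -527, -464.9).
Normal n = (Shot 1→Shot 2) × (Shot 1→Shot 3) = (-170460.2, 273783.5, -258289).
So ∂z/∂E = −n_x/n_z = −0.65996 and ∂z/∂N = −n_y/n_z = 1.05999.
Intercept c from Shot 1: 600.6 − 238.25 − 391.14 = −28.78.
At (-7, 808): z = 4.6 + 856.5 − 28.78 = 832.3 m.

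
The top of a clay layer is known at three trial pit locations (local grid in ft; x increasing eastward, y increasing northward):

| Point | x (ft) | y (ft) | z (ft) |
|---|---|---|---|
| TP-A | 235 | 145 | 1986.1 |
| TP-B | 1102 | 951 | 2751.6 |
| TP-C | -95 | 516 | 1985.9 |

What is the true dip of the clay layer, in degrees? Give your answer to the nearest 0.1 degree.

Let the plane be z = a·x + b·y + c.
TP-B−TP-A: 867a + 806b = 765.5;  TP-C−TP-A: −330a + 371b = −0.2.
Solving gives a = 0.48357, b = 0.42959.
Gradient magnitude |∇z| = √(a² + b²) = √(0.23384 + 0.18455) = 0.64682.
True dip = arctan(0.64682) = 32.9°, dipping toward SW (azimuth ≈ 228°).

32.9°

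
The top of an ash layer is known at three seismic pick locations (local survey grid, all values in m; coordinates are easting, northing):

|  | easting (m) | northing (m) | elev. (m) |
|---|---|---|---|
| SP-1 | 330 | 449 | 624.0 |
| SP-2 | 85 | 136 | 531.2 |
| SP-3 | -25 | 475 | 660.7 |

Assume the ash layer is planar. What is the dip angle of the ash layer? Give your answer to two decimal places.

20.06°

Let the plane be z = a·easting + b·northing + c.
SP-2−SP-1: −245a − 313b = −92.8;  SP-3−SP-1: −355a + 26b = 36.7.
Solving gives a = −0.07724, b = 0.35694.
Gradient magnitude |∇z| = √(a² + b²) = √(0.00597 + 0.12741) = 0.36520.
True dip = arctan(0.36520) = 20.06°, dipping toward SSE (azimuth ≈ 168°).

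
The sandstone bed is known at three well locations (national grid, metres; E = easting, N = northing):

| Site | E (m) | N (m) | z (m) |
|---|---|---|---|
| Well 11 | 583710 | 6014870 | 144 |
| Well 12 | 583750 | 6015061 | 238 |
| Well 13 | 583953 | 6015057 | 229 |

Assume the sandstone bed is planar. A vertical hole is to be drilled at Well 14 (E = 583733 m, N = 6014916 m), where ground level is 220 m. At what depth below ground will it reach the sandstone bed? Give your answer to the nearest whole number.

54 m

Let the plane be z = a·E + b·N + c.
Well 12−Well 11: 40a + 191b = 94;  Well 13−Well 11: 243a + 187b = 85.
Solving gives a = −0.03449516, b = 0.49937071.
Then c = 144 − a·583710 − b·6014870 = −2983370.76.
At (583733, 6014916): z_contact = −20136.0 + 3003672.9 − 2983370.76 = 166.2 m.
Depth below ground = 220 − 166.2 = 54 m.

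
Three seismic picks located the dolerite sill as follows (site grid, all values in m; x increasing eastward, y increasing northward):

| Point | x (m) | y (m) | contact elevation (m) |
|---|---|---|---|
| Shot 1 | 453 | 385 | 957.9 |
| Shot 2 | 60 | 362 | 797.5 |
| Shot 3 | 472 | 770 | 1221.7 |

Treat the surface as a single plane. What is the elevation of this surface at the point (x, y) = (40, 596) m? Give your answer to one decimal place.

946.2 m

Let the plane be z = a·x + b·y + c.
Shot 2−Shot 1: −393a − 23b = −160.4;  Shot 3−Shot 1: 19a + 385b = 263.8.
Solving gives a = 0.36911, b = 0.66698.
Then c = 957.9 − a·453 − b·385 = 533.91.
At (40, 596): z = 14.8 + 397.5 + 533.91 = 946.2 m.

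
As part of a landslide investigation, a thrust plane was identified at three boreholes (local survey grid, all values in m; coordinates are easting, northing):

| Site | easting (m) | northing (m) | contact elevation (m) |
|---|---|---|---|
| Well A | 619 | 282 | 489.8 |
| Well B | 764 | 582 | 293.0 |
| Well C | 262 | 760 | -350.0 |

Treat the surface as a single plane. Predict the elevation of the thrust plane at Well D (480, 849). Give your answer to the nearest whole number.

-252 m

Let the plane be z = a·easting + b·northing + c.
Well B−Well A: 145a + 300b = −196.8;  Well C−Well A: −357a + 478b = −839.8.
Solving gives a = 0.89490, b = −1.08854.
Then c = 489.8 − a·619 − b·282 = 242.82.
At (480, 849): z = 429.6 − 924.2 + 242.82 = -251.8 m.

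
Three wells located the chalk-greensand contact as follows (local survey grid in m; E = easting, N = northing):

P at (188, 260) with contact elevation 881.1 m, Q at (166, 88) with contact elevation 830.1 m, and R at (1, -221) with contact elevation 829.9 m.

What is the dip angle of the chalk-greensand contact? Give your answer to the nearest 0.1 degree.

Two edge vectors: P→Q = (-22, -172, -51), P→R = (-187, -481, -51.2).
Normal n = (P→Q) × (P→R) = (-15724.6, 8410.6, -21582).
So ∂z/∂E = −n_x/n_z = −0.72860 and ∂z/∂N = −n_y/n_z = 0.38970.
Gradient magnitude |∇z| = √(a² + b²) = √(0.53085 + 0.15187) = 0.82627.
True dip = arctan(0.82627) = 39.6°, dipping toward ESE (azimuth ≈ 118°).

39.6°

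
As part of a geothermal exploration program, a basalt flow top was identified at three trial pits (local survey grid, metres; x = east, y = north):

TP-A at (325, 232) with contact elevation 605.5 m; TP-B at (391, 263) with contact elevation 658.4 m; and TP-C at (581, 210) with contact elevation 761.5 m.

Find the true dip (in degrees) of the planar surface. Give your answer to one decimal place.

36.0°

Two edge vectors: TP-A→TP-B = (66, 31, 52.9), TP-A→TP-C = (256, -22, 156).
Normal n = (TP-A→TP-B) × (TP-A→TP-C) = (5999.8, 3246.4, -9388).
So ∂z/∂x = −n_x/n_z = 0.63909 and ∂z/∂y = −n_y/n_z = 0.34580.
Gradient magnitude |∇z| = √(a² + b²) = √(0.40844 + 0.11958) = 0.72665.
True dip = arctan(0.72665) = 36.0°, dipping toward WSW (azimuth ≈ 242°).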